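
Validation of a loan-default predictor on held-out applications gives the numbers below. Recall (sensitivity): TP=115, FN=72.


Recall = TP/(TP+FN)
= 115/(115+72)
= 115/187 = 61.5%

61.5%


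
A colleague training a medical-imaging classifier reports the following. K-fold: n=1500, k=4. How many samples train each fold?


Fold size = 1500/4 = 375
Training per fold = 1500 - 375 = 1125

1125


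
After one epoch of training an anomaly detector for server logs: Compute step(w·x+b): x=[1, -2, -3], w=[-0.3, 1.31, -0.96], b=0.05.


z = (1)·(-0.3) + (-2)·(1.31) + (-3)·(-0.96) + 0.05
  = 0.01
step(z) = 1 (z≥0)

1


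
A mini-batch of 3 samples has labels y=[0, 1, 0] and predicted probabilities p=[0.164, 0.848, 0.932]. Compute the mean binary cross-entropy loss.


L[0] = -ln(1-0.164) = -ln(0.836) = 0.1791
L[1] = -ln(0.848) = 0.1649
L[2] = -ln(1-0.932) = -ln(0.068) = 2.6882
mean = (0.1791 + 0.1649 + 2.6882)/3 = 1.0107

1.0107


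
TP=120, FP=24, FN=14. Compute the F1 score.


Precision = 120/144 = 0.8333
Recall = 120/134 = 0.8955
F1 = 2·P·R/(P+R) = 2·TP/(2·TP+FP+FN) = 240/(240+24+14) = 240/278 = 0.8633

0.8633


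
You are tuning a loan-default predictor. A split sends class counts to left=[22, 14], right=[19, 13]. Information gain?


Parent = [41, 27], H_parent = 0.9692
H_left = 0.9641 (n=36), H_right = 0.9745 (n=32)
H_children = (36/68)·0.9641 + (32/68)·0.9745 = 0.969
IG = 0.9692 - 0.969 = 0.0002

0.0002


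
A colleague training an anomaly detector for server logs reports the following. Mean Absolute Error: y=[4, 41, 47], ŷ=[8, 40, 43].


Absolute errors: |4-8|=4, |41-40|=1, |47-43|=4
Sum = 9
MAE = 9/3 = 3

3


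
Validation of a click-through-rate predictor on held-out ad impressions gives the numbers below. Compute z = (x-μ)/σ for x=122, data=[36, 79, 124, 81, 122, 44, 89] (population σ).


μ = 82.1429, σ = 31.584
z = (122 - 82.1429)/31.584 = 1.2619

1.2619


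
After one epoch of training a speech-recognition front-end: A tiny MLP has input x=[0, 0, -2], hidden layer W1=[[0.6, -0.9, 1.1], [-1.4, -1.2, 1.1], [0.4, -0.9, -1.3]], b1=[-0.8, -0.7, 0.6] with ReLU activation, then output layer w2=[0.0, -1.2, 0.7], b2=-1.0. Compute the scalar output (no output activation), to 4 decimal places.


z1[0] = (0.6)·(0) + (-0.9)·(0) + (1.1)·(-2) - 0.8 = -3.0
z1[1] = (-1.4)·(0) + (-1.2)·(0) + (1.1)·(-2) - 0.7 = -2.9
z1[2] = (0.4)·(0) + (-0.9)·(0) + (-1.3)·(-2) + 0.6 = 3.2
h = ReLU(z1) = [0.0, 0.0, 3.2]
output = (0.0)·(0.0) + (-1.2)·(0.0) + (0.7)·(3.2) - 1.0 = 1.24

1.24


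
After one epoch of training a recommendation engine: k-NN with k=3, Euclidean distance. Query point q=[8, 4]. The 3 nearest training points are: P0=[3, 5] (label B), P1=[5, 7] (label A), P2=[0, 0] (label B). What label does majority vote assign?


d(q,P0) = 5.099  (label B)
d(q,P1) = 4.2426  (label A)
d(q,P2) = 8.9443  (label B)
Votes: A=1, B=2
Majority → B

B


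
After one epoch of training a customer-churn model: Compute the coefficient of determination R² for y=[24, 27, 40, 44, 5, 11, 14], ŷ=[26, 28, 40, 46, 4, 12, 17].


ȳ = 23.5714
SS_res = Σ(y-ŷ)² = 20
SS_tot = Σ(y-ȳ)² = 1293.71
R² = 1 - SS_res/SS_tot = 1 - 0.0155 = 0.9845

0.9845


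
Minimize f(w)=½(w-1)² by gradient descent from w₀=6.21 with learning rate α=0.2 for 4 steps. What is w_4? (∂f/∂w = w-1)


step 1: grad = 6.21-1 = 5.21; w = 6.21 - 0.2·(5.21) = 5.168
step 2: grad = 5.168-1 = 4.168; w = 5.168 - 0.2·(4.168) = 4.3344
step 3: grad = 4.3344-1 = 3.3344; w = 4.3344 - 0.2·(3.3344) = 3.66752
step 4: grad = 3.66752-1 = 2.66752; w = 3.66752 - 0.2·(2.66752) = 3.134016

3.134016


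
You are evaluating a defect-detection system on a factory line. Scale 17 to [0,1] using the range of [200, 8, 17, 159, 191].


min=8, max=200
(17-8)/(200-8) = 9/192 = 0.0469

0.0469


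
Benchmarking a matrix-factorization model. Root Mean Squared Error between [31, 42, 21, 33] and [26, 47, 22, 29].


MSE = 67/4 = 16.75
RMSE = √(67/4) = 4.0927

4.0927


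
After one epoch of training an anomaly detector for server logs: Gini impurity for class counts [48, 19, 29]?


Probabilities: [48/96, 19/96, 29/96] ≈ [0.5, 0.1979, 0.3021]
Σpᵢ² = (2304 + 361 + 841)/96² = 3506/9216
Gini = 1 - Σpᵢ² = 1 - 3506/9216 = 0.6196

0.6196


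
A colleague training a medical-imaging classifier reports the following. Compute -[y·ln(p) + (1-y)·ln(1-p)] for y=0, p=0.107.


BCE = -[y·ln(p) + (1-y)·ln(1-p)]
= -0 - 1·ln(1-0.107)
= -ln(0.893) = 0.1132

0.1132


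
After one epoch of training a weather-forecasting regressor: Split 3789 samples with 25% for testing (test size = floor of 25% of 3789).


Test = ⌊3789·25/100⌋ = 947
Train = 3789 - 947 = 2842

Train: 2842, Test: 947


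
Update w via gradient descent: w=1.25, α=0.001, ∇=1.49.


w_new = w - α·∇
= 1.25 - 0.001·1.49
= 1.25 - 0.00149
= 1.24851

1.24851


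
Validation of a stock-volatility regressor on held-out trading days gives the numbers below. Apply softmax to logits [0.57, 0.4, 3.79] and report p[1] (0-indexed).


Exponentials: e^0.57=1.7683, e^0.4=1.4918, e^3.79=44.2564
Sum = 47.5165
Softmax = [0.0372, 0.0314, 0.9314]
p[1] = 1.4918/47.5165 = 0.0314

0.0314


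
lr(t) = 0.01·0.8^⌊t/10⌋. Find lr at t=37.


n_drops = ⌊37/10⌋ = 3
lr = 0.01·0.8^3 = 0.01·0.512 = 0.00512

0.00512


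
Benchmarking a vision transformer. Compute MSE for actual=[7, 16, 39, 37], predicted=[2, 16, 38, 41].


Squared errors: (7-2)²=25, (16-16)²=0, (39-38)²=1, (37-41)²=16
Sum = 42
MSE = 42/4 = 21/2

21/2


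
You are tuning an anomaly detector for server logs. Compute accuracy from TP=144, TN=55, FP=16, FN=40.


Accuracy = (TP+TN)/(TP+TN+FP+FN)
= (144+55)/(255)
= 199/255 = 78.04%

78.04%


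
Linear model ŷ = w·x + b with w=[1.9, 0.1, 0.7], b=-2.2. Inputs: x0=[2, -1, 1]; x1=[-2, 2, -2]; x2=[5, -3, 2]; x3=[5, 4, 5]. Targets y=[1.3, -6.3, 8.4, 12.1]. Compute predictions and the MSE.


ŷ0 = (1.9)·(2) + (0.1)·(-1) + (0.7)·(1) - 2.2 = 2.2
ŷ1 = (1.9)·(-2) + (0.1)·(2) + (0.7)·(-2) - 2.2 = -7.2
ŷ2 = (1.9)·(5) + (0.1)·(-3) + (0.7)·(2) - 2.2 = 8.4
ŷ3 = (1.9)·(5) + (0.1)·(4) + (0.7)·(5) - 2.2 = 11.2
errors² = [0.81, 0.81, 0.0, 0.81]
MSE = 2.4300/4 = 0.6075

0.6075


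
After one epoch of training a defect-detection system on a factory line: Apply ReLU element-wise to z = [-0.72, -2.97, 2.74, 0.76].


ReLU(-0.72) = max(0, -0.72) = 0.0
ReLU(-2.97) = max(0, -2.97) = 0.0
ReLU(2.74) = max(0, 2.74) = 2.74
ReLU(0.76) = max(0, 0.76) = 0.76
result = [0.0, 0.0, 2.74, 0.76]

[0.0, 0.0, 2.74, 0.76]


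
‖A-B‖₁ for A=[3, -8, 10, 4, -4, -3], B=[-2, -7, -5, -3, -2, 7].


d = |3+ 2| + |-8+ 7| + |10+ 5| + |4+ 3| + |-4+ 2| + |-3-7|
  = 5 + 1 + 15 + 7 + 2 + 10
  = 40

40


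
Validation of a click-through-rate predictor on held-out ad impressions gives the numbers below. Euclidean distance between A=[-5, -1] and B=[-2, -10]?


d = √((-5+ 2)² + (-1+ 10)²)
  = √(9 + 81)
  = √90 = 9.4868

9.4868


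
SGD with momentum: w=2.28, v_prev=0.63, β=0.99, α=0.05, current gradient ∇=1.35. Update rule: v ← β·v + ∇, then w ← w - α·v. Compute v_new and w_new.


v_new = 0.99·0.63 + 1.35 = 0.6237 + 1.35 = 1.9737
w_new = 2.28 - 0.05·1.9737 = 2.28 - 0.098685 = 2.181315

v_new=1.9737, w_new=2.181315


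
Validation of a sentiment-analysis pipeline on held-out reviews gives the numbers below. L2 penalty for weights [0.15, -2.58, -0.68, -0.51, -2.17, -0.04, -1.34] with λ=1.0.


‖w‖₂² = (0.15)² + (-2.58)² + (-0.68)² + (-0.51)² + (-2.17)² + (-0.04)² + (-1.34)²
     = 0.0225 + 6.6564 + 0.4624 + 0.2601 + 4.7089 + 0.0016 + 1.7956
     = 13.9075
λ·‖w‖₂² = 1.0·13.9075 = 13.9075

13.9075


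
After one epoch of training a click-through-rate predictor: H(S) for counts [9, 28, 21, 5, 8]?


Probabilities: [9/71, 28/71, 21/71, 5/71, 8/71] ≈ [0.1268, 0.3944, 0.2958, 0.0704, 0.1127]
H = -((9/71)·log₂(9/71) + (28/71)·log₂(28/71) + (21/71)·log₂(21/71) + (5/71)·log₂(5/71) + (8/71)·log₂(8/71))
  = 2.0514 bits

2.0514 bits


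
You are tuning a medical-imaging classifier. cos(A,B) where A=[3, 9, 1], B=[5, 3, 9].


A·B = 3·5 + 9·3 + 1·9 = 51
‖A‖ = √91 = 9.5394, ‖B‖ = √115 = 10.7238
cos = 51/(√91·√115) = 51/√10465 = 0.4985

0.4985


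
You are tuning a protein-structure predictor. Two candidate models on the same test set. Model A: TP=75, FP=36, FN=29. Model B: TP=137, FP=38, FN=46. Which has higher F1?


Model A: P=75/111=0.6757, R=75/104=0.7212, F1=2PR/(P+R)=2TP/(2TP+FP+FN)=150/215=0.6977
Model B: P=137/175=0.7829, R=137/183=0.7486, F1=2PR/(P+R)=2TP/(2TP+FP+FN)=274/358=0.7654
0.6977 < 0.7654 → Model B

Model B


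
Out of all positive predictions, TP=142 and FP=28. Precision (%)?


Precision = TP/(TP+FP)
= 142/(142+28)
= 142/170 = 83.53%

83.53%


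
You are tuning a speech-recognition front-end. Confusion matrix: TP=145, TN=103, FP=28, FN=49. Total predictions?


Total = TP + TN + FP + FN
= 145 + 103 + 28 + 49
= 325
(Predicted positive: 173, predicted negative: 152)

325


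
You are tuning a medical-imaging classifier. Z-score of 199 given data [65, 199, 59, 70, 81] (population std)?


μ = 94.8, σ = 52.5981
z = (199 - 94.8)/52.5981 = 1.9811

1.9811


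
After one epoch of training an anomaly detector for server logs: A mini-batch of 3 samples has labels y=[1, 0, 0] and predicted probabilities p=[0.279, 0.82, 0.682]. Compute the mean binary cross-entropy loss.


L[0] = -ln(0.279) = 1.2765
L[1] = -ln(1-0.82) = -ln(0.18) = 1.7148
L[2] = -ln(1-0.682) = -ln(0.318) = 1.1457
mean = (1.2765 + 1.7148 + 1.1457)/3 = 1.379

1.379


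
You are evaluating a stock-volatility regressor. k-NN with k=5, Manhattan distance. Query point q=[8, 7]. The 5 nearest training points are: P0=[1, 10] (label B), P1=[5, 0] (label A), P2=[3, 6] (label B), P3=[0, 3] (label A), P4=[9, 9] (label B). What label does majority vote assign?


d(q,P0) = 10  (label B)
d(q,P1) = 10  (label A)
d(q,P2) = 6  (label B)
d(q,P3) = 12  (label A)
d(q,P4) = 3  (label B)
Votes: A=2, B=3
Majority → B

B


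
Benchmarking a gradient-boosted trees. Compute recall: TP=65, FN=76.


Recall = TP/(TP+FN)
= 65/(65+76)
= 65/141 = 46.1%

46.1%


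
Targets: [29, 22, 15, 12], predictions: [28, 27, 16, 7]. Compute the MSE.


Squared errors: (29-28)²=1, (22-27)²=25, (15-16)²=1, (12-7)²=25
Sum = 52
MSE = 52/4 = 13

13


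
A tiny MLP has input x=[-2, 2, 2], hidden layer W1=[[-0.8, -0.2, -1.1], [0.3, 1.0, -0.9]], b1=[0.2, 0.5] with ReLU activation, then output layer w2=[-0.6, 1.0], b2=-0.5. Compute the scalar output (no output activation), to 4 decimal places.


z1[0] = (-0.8)·(-2) + (-0.2)·(2) + (-1.1)·(2) + 0.2 = -0.8
z1[1] = (0.3)·(-2) + (1.0)·(2) + (-0.9)·(2) + 0.5 = 0.1
h = ReLU(z1) = [0.0, 0.1]
output = (-0.6)·(0.0) + (1.0)·(0.1) - 0.5 = -0.4

-0.4


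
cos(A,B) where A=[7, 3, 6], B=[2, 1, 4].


A·B = 7·2 + 3·1 + 6·4 = 41
‖A‖ = √94 = 9.6954, ‖B‖ = √21 = 4.5826
cos = 41/(√94·√21) = 41/√1974 = 0.9228

0.9228


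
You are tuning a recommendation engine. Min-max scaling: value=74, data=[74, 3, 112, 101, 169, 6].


min=3, max=169
(74-3)/(169-3) = 71/166 = 0.4277

0.4277


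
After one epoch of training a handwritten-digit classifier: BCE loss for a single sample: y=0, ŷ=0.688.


BCE = -[y·ln(p) + (1-y)·ln(1-p)]
= -0 - 1·ln(1-0.688)
= -ln(0.312) = 1.1648

1.1648


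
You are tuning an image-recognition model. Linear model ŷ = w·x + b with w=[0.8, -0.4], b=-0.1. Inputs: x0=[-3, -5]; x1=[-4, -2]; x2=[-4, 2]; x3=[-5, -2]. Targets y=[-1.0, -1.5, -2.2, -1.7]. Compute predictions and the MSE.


ŷ0 = (0.8)·(-3) + (-0.4)·(-5) - 0.1 = -0.5
ŷ1 = (0.8)·(-4) + (-0.4)·(-2) - 0.1 = -2.5
ŷ2 = (0.8)·(-4) + (-0.4)·(2) - 0.1 = -4.1
ŷ3 = (0.8)·(-5) + (-0.4)·(-2) - 0.1 = -3.3
errors² = [0.25, 1.0, 3.61, 2.56]
MSE = 7.4200/4 = 1.855

1.855


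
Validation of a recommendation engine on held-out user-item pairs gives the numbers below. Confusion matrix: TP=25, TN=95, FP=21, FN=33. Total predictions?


Total = TP + TN + FP + FN
= 25 + 95 + 21 + 33
= 174
(Predicted positive: 46, predicted negative: 128)

174


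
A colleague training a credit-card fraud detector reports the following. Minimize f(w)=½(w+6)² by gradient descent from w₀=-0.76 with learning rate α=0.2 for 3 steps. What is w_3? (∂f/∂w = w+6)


step 1: grad = -0.76+6 = 5.24; w = -0.76 - 0.2·(5.24) = -1.808
step 2: grad = -1.808+6 = 4.192; w = -1.808 - 0.2·(4.192) = -2.6464
step 3: grad = -2.6464+6 = 3.3536; w = -2.6464 - 0.2·(3.3536) = -3.31712

-3.31712


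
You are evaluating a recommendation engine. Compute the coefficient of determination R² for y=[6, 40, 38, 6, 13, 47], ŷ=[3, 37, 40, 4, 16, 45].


ȳ = 25
SS_res = Σ(y-ŷ)² = 39
SS_tot = Σ(y-ȳ)² = 1744
R² = 1 - SS_res/SS_tot = 1 - 0.0224 = 0.9776

0.9776


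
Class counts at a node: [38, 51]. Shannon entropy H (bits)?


Probabilities: [38/89, 51/89] ≈ [0.427, 0.573]
H = -((38/89)·log₂(38/89) + (51/89)·log₂(51/89))
  = 0.9846 bits

0.9846 bits


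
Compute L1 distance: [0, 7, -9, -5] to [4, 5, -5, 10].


d = |0-4| + |7-5| + |-9+ 5| + |-5-10|
  = 4 + 2 + 4 + 15
  = 25

25


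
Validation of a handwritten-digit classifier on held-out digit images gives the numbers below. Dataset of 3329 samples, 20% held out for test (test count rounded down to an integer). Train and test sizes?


Test = ⌊3329·20/100⌋ = 665
Train = 3329 - 665 = 2664

Train: 2664, Test: 665


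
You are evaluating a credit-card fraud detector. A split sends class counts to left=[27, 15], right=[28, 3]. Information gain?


Parent = [55, 18], H_parent = 0.8058
H_left = 0.9403 (n=42), H_right = 0.4587 (n=31)
H_children = (42/73)·0.9403 + (31/73)·0.4587 = 0.7358
IG = 0.8058 - 0.7358 = 0.07

0.07


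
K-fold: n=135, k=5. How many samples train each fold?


Fold size = 135/5 = 27
Training per fold = 135 - 27 = 108

108


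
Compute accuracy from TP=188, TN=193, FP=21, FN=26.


Accuracy = (TP+TN)/(TP+TN+FP+FN)
= (188+193)/(428)
= 381/428 = 89.02%

89.02%


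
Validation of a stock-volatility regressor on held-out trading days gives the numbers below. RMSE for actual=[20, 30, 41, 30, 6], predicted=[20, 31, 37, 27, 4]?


MSE = 30/5 = 6
RMSE = √(30/5) = 2.4495

2.4495


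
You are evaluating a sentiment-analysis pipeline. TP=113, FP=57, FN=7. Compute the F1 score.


Precision = 113/170 = 0.6647
Recall = 113/120 = 0.9417
F1 = 2·P·R/(P+R) = 2·TP/(2·TP+FP+FN) = 226/(226+57+7) = 226/290 = 0.7793

0.7793


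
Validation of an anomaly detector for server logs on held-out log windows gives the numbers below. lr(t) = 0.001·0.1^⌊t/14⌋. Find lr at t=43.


n_drops = ⌊43/14⌋ = 3
lr = 0.001·0.1^3 = 0.001·0.001 = 0.000001

0.000001


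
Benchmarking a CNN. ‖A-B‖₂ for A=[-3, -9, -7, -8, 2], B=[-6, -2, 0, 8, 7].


d = √((-3+ 6)² + (-9+ 2)² + (-7-0)² + (-8-8)² + (2-7)²)
  = √(9 + 49 + 49 + 256 + 25)
  = √388 = 19.6977

19.6977


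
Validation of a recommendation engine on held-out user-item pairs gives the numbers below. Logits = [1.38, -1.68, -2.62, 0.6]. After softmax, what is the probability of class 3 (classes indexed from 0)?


Exponentials: e^1.38=3.9749, e^-1.68=0.1864, e^-2.62=0.0728, e^0.6=1.8221
Sum = 6.0562
Softmax = [0.6563, 0.0308, 0.012, 0.3009]
p[3] = 1.8221/6.0562 = 0.3009

0.3009


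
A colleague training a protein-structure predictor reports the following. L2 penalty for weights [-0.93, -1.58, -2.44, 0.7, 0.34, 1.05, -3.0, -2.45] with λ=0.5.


‖w‖₂² = (-0.93)² + (-1.58)² + (-2.44)² + (0.7)² + (0.34)² + (1.05)² + (-3.0)² + (-2.45)²
     = 0.8649 + 2.4964 + 5.9536 + 0.49 + 0.1156 + 1.1025 + 9 + 6.0025
     = 26.0255
λ·‖w‖₂² = 0.5·26.0255 = 13.01275

13.01275


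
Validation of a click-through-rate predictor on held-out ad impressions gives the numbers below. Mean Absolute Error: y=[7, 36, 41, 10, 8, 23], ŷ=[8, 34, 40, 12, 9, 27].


Absolute errors: |7-8|=1, |36-34|=2, |41-40|=1, |10-12|=2, |8-9|=1, |23-27|=4
Sum = 11
MAE = 11/6 = 11/6

11/6


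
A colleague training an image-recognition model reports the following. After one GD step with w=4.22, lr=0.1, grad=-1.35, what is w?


w_new = w - α·∇
= 4.22 - 0.1·-1.35
= 4.22 + 0.135
= 4.355

4.355


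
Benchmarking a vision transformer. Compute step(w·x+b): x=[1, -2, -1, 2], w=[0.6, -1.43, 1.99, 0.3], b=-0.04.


z = (1)·(0.6) + (-2)·(-1.43) + (-1)·(1.99) + (2)·(0.3) - 0.04
  = 2.03
step(z) = 1 (z≥0)

1


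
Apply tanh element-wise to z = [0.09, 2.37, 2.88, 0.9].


tanh(0.09) = 0.0898
tanh(2.37) = 0.9827
tanh(2.88) = 0.9937
tanh(0.9) = 0.7163
result = [0.0898, 0.9827, 0.9937, 0.7163]

[0.0898, 0.9827, 0.9937, 0.7163]


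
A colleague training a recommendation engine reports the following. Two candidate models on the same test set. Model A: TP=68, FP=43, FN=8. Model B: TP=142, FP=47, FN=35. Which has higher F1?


Model A: P=68/111=0.6126, R=68/76=0.8947, F1=2PR/(P+R)=2TP/(2TP+FP+FN)=136/187=0.7273
Model B: P=142/189=0.7513, R=142/177=0.8023, F1=2PR/(P+R)=2TP/(2TP+FP+FN)=284/366=0.776
0.7273 < 0.776 → Model B

Model B


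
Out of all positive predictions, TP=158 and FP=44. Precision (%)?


Precision = TP/(TP+FP)
= 158/(158+44)
= 158/202 = 78.22%

78.22%


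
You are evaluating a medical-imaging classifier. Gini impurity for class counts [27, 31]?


Probabilities: [27/58, 31/58] ≈ [0.4655, 0.5345]
Σpᵢ² = (729 + 961)/58² = 1690/3364
Gini = 1 - Σpᵢ² = 1 - 1690/3364 = 0.4976

0.4976


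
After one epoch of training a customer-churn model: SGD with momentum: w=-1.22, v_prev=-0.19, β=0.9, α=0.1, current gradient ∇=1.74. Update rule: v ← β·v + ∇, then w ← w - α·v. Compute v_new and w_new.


v_new = 0.9·-0.19 + 1.74 = -0.171 + 1.74 = 1.569
w_new = -1.22 - 0.1·1.569 = -1.22 - 0.1569 = -1.3769

v_new=1.569, w_new=-1.3769


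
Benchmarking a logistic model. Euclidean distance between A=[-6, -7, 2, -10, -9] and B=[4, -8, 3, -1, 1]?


d = √((-6-4)² + (-7+ 8)² + (2-3)² + (-10+ 1)² + (-9-1)²)
  = √(100 + 1 + 1 + 81 + 100)
  = √283 = 16.8226

16.8226


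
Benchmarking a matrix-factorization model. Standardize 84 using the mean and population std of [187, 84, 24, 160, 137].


μ = 118.4, σ = 58.0985
z = (84 - 118.4)/58.0985 = -0.5921

-0.5921


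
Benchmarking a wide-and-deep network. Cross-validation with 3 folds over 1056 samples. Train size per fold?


Fold size = 1056/3 = 352
Training per fold = 1056 - 352 = 704

704


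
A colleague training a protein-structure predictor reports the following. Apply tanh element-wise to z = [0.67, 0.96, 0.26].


tanh(0.67) = 0.585
tanh(0.96) = 0.7443
tanh(0.26) = 0.2543
result = [0.585, 0.7443, 0.2543]

[0.585, 0.7443, 0.2543]


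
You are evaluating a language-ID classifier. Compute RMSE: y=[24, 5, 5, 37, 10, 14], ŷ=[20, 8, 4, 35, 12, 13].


MSE = 35/6 = 5.8333
RMSE = √(35/6) = 2.4152

2.4152


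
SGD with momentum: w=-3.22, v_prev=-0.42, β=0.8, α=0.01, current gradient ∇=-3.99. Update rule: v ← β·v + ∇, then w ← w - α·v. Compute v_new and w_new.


v_new = 0.8·-0.42 - 3.99 = -0.336 - 3.99 = -4.326
w_new = -3.22 - 0.01·-4.326 = -3.22 + 0.04326 = -3.17674

v_new=-4.326, w_new=-3.17674


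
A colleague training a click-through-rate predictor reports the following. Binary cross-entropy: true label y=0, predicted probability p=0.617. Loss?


BCE = -[y·ln(p) + (1-y)·ln(1-p)]
= -0 - 1·ln(1-0.617)
= -ln(0.383) = 0.9597

0.9597


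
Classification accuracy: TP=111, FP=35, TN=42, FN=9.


Accuracy = (TP+TN)/(TP+TN+FP+FN)
= (111+42)/(197)
= 153/197 = 77.66%

77.66%


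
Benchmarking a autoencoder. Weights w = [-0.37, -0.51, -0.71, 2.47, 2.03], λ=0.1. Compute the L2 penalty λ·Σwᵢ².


‖w‖₂² = (-0.37)² + (-0.51)² + (-0.71)² + (2.47)² + (2.03)²
     = 0.1369 + 0.2601 + 0.5041 + 6.1009 + 4.1209
     = 11.1229
λ·‖w‖₂² = 0.1·11.1229 = 1.11229

1.11229


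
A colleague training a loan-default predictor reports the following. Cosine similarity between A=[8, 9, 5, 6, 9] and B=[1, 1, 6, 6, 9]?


A·B = 8·1 + 9·1 + 5·6 + 6·6 + 9·9 = 164
‖A‖ = √287 = 16.9411, ‖B‖ = √155 = 12.4499
cos = 164/(√287·√155) = 164/√44485 = 0.7776

0.7776


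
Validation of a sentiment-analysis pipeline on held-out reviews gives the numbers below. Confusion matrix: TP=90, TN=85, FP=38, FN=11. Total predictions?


Total = TP + TN + FP + FN
= 90 + 85 + 38 + 11
= 224
(Predicted positive: 128, predicted negative: 96)

224


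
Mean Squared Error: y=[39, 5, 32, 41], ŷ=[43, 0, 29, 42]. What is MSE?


Squared errors: (39-43)²=16, (5-0)²=25, (32-29)²=9, (41-42)²=1
Sum = 51
MSE = 51/4 = 51/4

51/4


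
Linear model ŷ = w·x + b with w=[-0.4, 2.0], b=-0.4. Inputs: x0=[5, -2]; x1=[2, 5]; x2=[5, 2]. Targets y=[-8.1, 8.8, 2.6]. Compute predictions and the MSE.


ŷ0 = (-0.4)·(5) + (2.0)·(-2) - 0.4 = -6.4
ŷ1 = (-0.4)·(2) + (2.0)·(5) - 0.4 = 8.8
ŷ2 = (-0.4)·(5) + (2.0)·(2) - 0.4 = 1.6
errors² = [2.89, 0.0, 1.0]
MSE = 3.8900/3 = 1.2967

1.2967


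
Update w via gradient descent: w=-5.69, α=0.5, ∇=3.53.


w_new = w - α·∇
= -5.69 - 0.5·3.53
= -5.69 - 1.765
= -7.455

-7.455


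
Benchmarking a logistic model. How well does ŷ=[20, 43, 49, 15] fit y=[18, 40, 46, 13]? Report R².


ȳ = 29.25
SS_res = Σ(y-ŷ)² = 26
SS_tot = Σ(y-ȳ)² = 786.75
R² = 1 - SS_res/SS_tot = 1 - 0.033 = 0.967

0.967


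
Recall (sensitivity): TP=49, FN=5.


Recall = TP/(TP+FN)
= 49/(49+5)
= 49/54 = 90.74%

90.74%


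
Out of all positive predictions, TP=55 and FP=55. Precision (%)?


Precision = TP/(TP+FP)
= 55/(55+55)
= 55/110 = 50.0%

50.0%


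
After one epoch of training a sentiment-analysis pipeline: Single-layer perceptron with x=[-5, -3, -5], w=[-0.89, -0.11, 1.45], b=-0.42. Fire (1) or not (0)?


z = (-5)·(-0.89) + (-3)·(-0.11) + (-5)·(1.45) - 0.42
  = -2.89
step(z) = 0 (z<0)

0


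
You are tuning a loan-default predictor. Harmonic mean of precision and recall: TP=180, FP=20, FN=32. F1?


Precision = 180/200 = 0.9
Recall = 180/212 = 0.8491
F1 = 2·P·R/(P+R) = 2·TP/(2·TP+FP+FN) = 360/(360+20+32) = 360/412 = 0.8738

0.8738


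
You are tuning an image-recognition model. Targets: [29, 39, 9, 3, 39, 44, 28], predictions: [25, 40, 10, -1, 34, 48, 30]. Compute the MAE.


Absolute errors: |29-25|=4, |39-40|=1, |9-10|=1, |3+ 1|=4, |39-34|=5, |44-48|=4, |28-30|=2
Sum = 21
MAE = 21/7 = 3

3


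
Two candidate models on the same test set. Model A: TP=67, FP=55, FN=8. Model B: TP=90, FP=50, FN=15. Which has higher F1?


Model A: P=67/122=0.5492, R=67/75=0.8933, F1=2PR/(P+R)=2TP/(2TP+FP+FN)=134/197=0.6802
Model B: P=90/140=0.6429, R=90/105=0.8571, F1=2PR/(P+R)=2TP/(2TP+FP+FN)=180/245=0.7347
0.6802 < 0.7347 → Model B

Model B


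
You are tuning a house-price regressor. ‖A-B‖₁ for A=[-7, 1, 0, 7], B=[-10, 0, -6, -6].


d = |-7+ 10| + |1-0| + |0+ 6| + |7+ 6|
  = 3 + 1 + 6 + 13
  = 23

23


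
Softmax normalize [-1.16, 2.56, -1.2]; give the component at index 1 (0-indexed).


Exponentials: e^-1.16=0.3135, e^2.56=12.9358, e^-1.2=0.3012
Sum = 13.5505
Softmax = [0.0231, 0.9546, 0.0222]
p[1] = 12.9358/13.5505 = 0.9546

0.9546


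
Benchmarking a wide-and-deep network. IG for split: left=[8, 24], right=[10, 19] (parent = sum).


Parent = [18, 43], H_parent = 0.8752
H_left = 0.8113 (n=32), H_right = 0.9294 (n=29)
H_children = (32/61)·0.8113 + (29/61)·0.9294 = 0.8674
IG = 0.8752 - 0.8674 = 0.0078

0.0078


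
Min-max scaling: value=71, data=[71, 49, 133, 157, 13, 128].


min=13, max=157
(71-13)/(157-13) = 58/144 = 0.4028

0.4028


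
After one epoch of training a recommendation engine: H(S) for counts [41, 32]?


Probabilities: [41/73, 32/73] ≈ [0.5616, 0.4384]
H = -((41/73)·log₂(41/73) + (32/73)·log₂(32/73))
  = 0.989 bits

0.989 bits


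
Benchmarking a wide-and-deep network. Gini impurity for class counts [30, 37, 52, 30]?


Probabilities: [30/149, 37/149, 52/149, 30/149] ≈ [0.2013, 0.2483, 0.349, 0.2013]
Σpᵢ² = (900 + 1369 + 2704 + 900)/149² = 5873/22201
Gini = 1 - Σpᵢ² = 1 - 5873/22201 = 0.7355

0.7355


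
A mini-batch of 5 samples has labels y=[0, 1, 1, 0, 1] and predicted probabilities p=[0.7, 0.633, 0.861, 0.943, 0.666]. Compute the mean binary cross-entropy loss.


L[0] = -ln(1-0.7) = -ln(0.3) = 1.204
L[1] = -ln(0.633) = 0.4573
L[2] = -ln(0.861) = 0.1497
L[3] = -ln(1-0.943) = -ln(0.057) = 2.8647
L[4] = -ln(0.666) = 0.4065
mean = (1.204 + 0.4573 + 0.1497 + 2.8647 + 0.4065)/5 = 1.0164

1.0164


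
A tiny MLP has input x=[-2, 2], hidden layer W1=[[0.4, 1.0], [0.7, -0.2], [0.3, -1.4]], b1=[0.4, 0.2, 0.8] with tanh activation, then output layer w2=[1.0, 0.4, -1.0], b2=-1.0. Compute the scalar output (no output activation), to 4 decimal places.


z1[0] = (0.4)·(-2) + (1.0)·(2) + 0.4 = 1.6
z1[1] = (0.7)·(-2) + (-0.2)·(2) + 0.2 = -1.6
z1[2] = (0.3)·(-2) + (-1.4)·(2) + 0.8 = -2.6
h = tanh(z1) = [0.9217, -0.9217, -0.989]
output = (1.0)·(0.9217) + (0.4)·(-0.9217) + (-1.0)·(-0.989) - 1.0 = 0.542

0.542


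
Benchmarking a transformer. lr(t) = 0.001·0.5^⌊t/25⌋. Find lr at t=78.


n_drops = ⌊78/25⌋ = 3
lr = 0.001·0.5^3 = 0.001·0.125 = 0.000125

0.000125


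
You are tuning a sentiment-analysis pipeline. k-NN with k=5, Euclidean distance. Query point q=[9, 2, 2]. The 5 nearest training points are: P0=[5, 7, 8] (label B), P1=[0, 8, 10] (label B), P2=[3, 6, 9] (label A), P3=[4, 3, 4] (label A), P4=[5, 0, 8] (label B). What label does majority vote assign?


d(q,P0) = 8.775  (label B)
d(q,P1) = 13.4536  (label B)
d(q,P2) = 10.0499  (label A)
d(q,P3) = 5.4772  (label A)
d(q,P4) = 7.4833  (label B)
Votes: A=2, B=3
Majority → B

B


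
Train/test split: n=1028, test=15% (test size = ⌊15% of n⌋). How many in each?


Test = ⌊1028·15/100⌋ = 154
Train = 1028 - 154 = 874

Train: 874, Test: 154


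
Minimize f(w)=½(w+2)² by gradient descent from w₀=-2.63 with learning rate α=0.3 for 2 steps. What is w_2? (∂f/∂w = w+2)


step 1: grad = -2.63+2 = -0.63; w = -2.63 - 0.3·(-0.63) = -2.441
step 2: grad = -2.441+2 = -0.441; w = -2.441 - 0.3·(-0.441) = -2.3087

-2.3087


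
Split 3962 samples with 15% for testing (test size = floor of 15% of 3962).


Test = ⌊3962·15/100⌋ = 594
Train = 3962 - 594 = 3368

Train: 3368, Test: 594


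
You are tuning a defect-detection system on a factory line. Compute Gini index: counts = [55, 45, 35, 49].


Probabilities: [55/184, 45/184, 35/184, 49/184] ≈ [0.2989, 0.2446, 0.1902, 0.2663]
Σpᵢ² = (3025 + 2025 + 1225 + 2401)/184² = 8676/33856
Gini = 1 - Σpᵢ² = 1 - 8676/33856 = 0.7437

0.7437


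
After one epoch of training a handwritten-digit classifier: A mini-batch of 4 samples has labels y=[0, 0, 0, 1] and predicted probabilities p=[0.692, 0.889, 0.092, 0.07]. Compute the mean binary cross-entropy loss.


L[0] = -ln(1-0.692) = -ln(0.308) = 1.1777
L[1] = -ln(1-0.889) = -ln(0.111) = 2.1982
L[2] = -ln(1-0.092) = -ln(0.908) = 0.0965
L[3] = -ln(0.07) = 2.6593
mean = (1.1777 + 2.1982 + 0.0965 + 2.6593)/4 = 1.5329

1.5329


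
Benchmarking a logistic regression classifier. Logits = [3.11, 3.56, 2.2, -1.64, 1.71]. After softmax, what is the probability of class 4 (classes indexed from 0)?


Exponentials: e^3.11=22.421, e^3.56=35.1632, e^2.2=9.025, e^-1.64=0.194, e^1.71=5.529
Sum = 72.3322
Softmax = [0.31, 0.4861, 0.1248, 0.0027, 0.0764]
p[4] = 5.529/72.3322 = 0.0764

0.0764


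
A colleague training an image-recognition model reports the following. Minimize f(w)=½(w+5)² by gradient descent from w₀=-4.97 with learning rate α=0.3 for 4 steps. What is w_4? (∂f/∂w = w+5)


step 1: grad = -4.97+5 = 0.03; w = -4.97 - 0.3·(0.03) = -4.979
step 2: grad = -4.979+5 = 0.021; w = -4.979 - 0.3·(0.021) = -4.9853
step 3: grad = -4.9853+5 = 0.0147; w = -4.9853 - 0.3·(0.0147) = -4.98971
step 4: grad = -4.98971+5 = 0.01029; w = -4.98971 - 0.3·(0.01029) = -4.992797

-4.992797


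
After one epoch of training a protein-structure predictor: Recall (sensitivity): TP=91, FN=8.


Recall = TP/(TP+FN)
= 91/(91+8)
= 91/99 = 91.92%

91.92%


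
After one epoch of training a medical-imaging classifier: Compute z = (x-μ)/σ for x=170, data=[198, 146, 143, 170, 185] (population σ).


μ = 168.4, σ = 21.4532
z = (170 - 168.4)/21.4532 = 0.0746

0.0746


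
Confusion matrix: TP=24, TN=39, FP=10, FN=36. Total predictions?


Total = TP + TN + FP + FN
= 24 + 39 + 10 + 36
= 109
(Predicted positive: 34, predicted negative: 75)

109


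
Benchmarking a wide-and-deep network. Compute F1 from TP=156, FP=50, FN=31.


Precision = 156/206 = 0.7573
Recall = 156/187 = 0.8342
F1 = 2·P·R/(P+R) = 2·TP/(2·TP+FP+FN) = 312/(312+50+31) = 312/393 = 0.7939

0.7939


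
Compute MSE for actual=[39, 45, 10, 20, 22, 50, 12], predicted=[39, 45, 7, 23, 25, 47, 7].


Squared errors: (39-39)²=0, (45-45)²=0, (10-7)²=9, (20-23)²=9, (22-25)²=9, (50-47)²=9, (12-7)²=25
Sum = 61
MSE = 61/7 = 61/7

61/7


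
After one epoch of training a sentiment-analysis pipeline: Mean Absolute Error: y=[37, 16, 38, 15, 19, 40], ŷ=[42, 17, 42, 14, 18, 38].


Absolute errors: |37-42|=5, |16-17|=1, |38-42|=4, |15-14|=1, |19-18|=1, |40-38|=2
Sum = 14
MAE = 14/6 = 7/3

7/3


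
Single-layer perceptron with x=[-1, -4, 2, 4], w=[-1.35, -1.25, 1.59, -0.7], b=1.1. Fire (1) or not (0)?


z = (-1)·(-1.35) + (-4)·(-1.25) + (2)·(1.59) + (4)·(-0.7) + 1.1
  = 7.83
step(z) = 1 (z≥0)

1


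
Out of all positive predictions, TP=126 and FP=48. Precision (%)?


Precision = TP/(TP+FP)
= 126/(126+48)
= 126/174 = 72.41%

72.41%


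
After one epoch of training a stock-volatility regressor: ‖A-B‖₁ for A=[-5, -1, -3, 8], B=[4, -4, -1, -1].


d = |-5-4| + |-1+ 4| + |-3+ 1| + |8+ 1|
  = 9 + 3 + 2 + 9
  = 23

23


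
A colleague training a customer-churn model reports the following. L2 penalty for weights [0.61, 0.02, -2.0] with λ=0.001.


‖w‖₂² = (0.61)² + (0.02)² + (-2.0)²
     = 0.3721 + 0.0004 + 4
     = 4.3725
λ·‖w‖₂² = 0.001·4.3725 = 0.004372

0.004372


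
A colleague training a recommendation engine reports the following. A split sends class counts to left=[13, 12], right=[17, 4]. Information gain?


Parent = [30, 16], H_parent = 0.9321
H_left = 0.9988 (n=25), H_right = 0.7025 (n=21)
H_children = (25/46)·0.9988 + (21/46)·0.7025 = 0.8635
IG = 0.9321 - 0.8635 = 0.0686

0.0686


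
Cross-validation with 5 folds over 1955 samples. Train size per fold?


Fold size = 1955/5 = 391
Training per fold = 1955 - 391 = 1564

1564


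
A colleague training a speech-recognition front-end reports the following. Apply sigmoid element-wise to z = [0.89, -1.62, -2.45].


σ(0.89) = 1/(1+e^-0.89) = 0.7089
σ(-1.62) = 1/(1+e^1.62) = 0.1652
σ(-2.45) = 1/(1+e^2.45) = 0.0794
result = [0.7089, 0.1652, 0.0794]

[0.7089, 0.1652, 0.0794]


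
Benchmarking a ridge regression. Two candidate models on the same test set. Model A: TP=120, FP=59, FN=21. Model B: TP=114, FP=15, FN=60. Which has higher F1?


Model A: P=120/179=0.6704, R=120/141=0.8511, F1=2PR/(P+R)=2TP/(2TP+FP+FN)=240/320=0.75
Model B: P=114/129=0.8837, R=114/174=0.6552, F1=2PR/(P+R)=2TP/(2TP+FP+FN)=228/303=0.7525
0.75 < 0.7525 → Model B

Model B


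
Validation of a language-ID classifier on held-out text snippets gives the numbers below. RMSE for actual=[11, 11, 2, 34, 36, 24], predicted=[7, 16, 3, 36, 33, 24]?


MSE = 55/6 = 9.1667
RMSE = √(55/6) = 3.0277

3.0277


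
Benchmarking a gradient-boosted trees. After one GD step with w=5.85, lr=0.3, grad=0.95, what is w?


w_new = w - α·∇
= 5.85 - 0.3·0.95
= 5.85 - 0.285
= 5.565

5.565


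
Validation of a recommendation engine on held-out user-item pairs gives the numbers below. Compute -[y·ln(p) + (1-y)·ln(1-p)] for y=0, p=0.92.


BCE = -[y·ln(p) + (1-y)·ln(1-p)]
= -0 - 1·ln(1-0.92)
= -ln(0.08) = 2.5257

2.5257


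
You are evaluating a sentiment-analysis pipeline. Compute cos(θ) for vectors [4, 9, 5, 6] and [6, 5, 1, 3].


A·B = 4·6 + 9·5 + 5·1 + 6·3 = 92
‖A‖ = √158 = 12.5698, ‖B‖ = √71 = 8.4261
cos = 92/(√158·√71) = 92/√11218 = 0.8686

0.8686


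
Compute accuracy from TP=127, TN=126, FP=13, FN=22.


Accuracy = (TP+TN)/(TP+TN+FP+FN)
= (127+126)/(288)
= 253/288 = 87.85%

87.85%


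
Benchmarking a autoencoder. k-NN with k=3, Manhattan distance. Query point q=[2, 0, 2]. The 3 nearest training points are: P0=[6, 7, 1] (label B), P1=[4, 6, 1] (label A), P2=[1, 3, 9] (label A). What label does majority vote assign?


d(q,P0) = 12  (label B)
d(q,P1) = 9  (label A)
d(q,P2) = 11  (label A)
Votes: A=2, B=1
Majority → A

A


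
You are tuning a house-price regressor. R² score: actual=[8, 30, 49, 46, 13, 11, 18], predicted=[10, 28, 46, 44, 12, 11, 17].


ȳ = 25
SS_res = Σ(y-ŷ)² = 23
SS_tot = Σ(y-ȳ)² = 1720
R² = 1 - SS_res/SS_tot = 1 - 0.0134 = 0.9866

0.9866


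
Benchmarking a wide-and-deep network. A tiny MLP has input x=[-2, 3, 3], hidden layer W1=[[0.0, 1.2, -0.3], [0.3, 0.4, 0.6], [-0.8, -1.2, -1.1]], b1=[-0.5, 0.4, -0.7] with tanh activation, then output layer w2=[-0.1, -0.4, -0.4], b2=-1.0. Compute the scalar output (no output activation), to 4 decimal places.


z1[0] = (0.0)·(-2) + (1.2)·(3) + (-0.3)·(3) - 0.5 = 2.2
z1[1] = (0.3)·(-2) + (0.4)·(3) + (0.6)·(3) + 0.4 = 2.8
z1[2] = (-0.8)·(-2) + (-1.2)·(3) + (-1.1)·(3) - 0.7 = -6.0
h = tanh(z1) = [0.9757, 0.9926, -1.0]
output = (-0.1)·(0.9757) + (-0.4)·(0.9926) + (-0.4)·(-1.0) - 1.0 = -1.0946

-1.0946


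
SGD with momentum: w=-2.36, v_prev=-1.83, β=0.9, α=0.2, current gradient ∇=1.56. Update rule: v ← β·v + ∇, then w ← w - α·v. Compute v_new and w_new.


v_new = 0.9·-1.83 + 1.56 = -1.647 + 1.56 = -0.087
w_new = -2.36 - 0.2·-0.087 = -2.36 + 0.0174 = -2.3426

v_new=-0.087, w_new=-2.3426


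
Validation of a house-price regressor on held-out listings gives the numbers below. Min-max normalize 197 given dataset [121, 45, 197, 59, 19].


min=19, max=197
(197-19)/(197-19) = 178/178 = 1.0

1.0


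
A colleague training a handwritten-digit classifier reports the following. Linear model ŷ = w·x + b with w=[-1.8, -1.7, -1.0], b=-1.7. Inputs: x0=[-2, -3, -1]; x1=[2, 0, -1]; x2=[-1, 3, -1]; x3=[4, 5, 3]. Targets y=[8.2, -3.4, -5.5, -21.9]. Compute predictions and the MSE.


ŷ0 = (-1.8)·(-2) + (-1.7)·(-3) + (-1.0)·(-1) - 1.7 = 8.0
ŷ1 = (-1.8)·(2) + (-1.7)·(0) + (-1.0)·(-1) - 1.7 = -4.3
ŷ2 = (-1.8)·(-1) + (-1.7)·(3) + (-1.0)·(-1) - 1.7 = -4.0
ŷ3 = (-1.8)·(4) + (-1.7)·(5) + (-1.0)·(3) - 1.7 = -20.4
errors² = [0.04, 0.81, 2.25, 2.25]
MSE = 5.3500/4 = 1.3375

1.3375


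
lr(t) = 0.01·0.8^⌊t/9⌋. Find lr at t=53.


n_drops = ⌊53/9⌋ = 5
lr = 0.01·0.8^5 = 0.01·0.32768 = 0.0032768

0.0032768


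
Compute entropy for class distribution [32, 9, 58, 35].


Probabilities: [32/134, 9/134, 58/134, 35/134] ≈ [0.2388, 0.0672, 0.4328, 0.2612]
H = -((32/134)·log₂(32/134) + (9/134)·log₂(9/134) + (58/134)·log₂(58/134) + (35/134)·log₂(35/134))
  = 1.7839 bits

1.7839 bits


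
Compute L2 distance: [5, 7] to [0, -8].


d = √((5-0)² + (7+ 8)²)
  = √(25 + 225)
  = √250 = 15.8114

15.8114


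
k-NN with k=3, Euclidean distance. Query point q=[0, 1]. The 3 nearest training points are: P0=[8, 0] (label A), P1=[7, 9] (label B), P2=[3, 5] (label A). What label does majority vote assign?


d(q,P0) = 8.0623  (label A)
d(q,P1) = 10.6301  (label B)
d(q,P2) = 5.0  (label A)
Votes: A=2, B=1
Majority → A

A


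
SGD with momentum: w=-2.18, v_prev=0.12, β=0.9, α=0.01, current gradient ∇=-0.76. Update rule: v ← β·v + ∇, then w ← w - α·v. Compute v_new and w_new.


v_new = 0.9·0.12 - 0.76 = 0.108 - 0.76 = -0.652
w_new = -2.18 - 0.01·-0.652 = -2.18 + 0.00652 = -2.17348

v_new=-0.652, w_new=-2.17348


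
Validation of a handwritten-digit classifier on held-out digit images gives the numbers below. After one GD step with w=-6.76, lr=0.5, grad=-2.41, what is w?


w_new = w - α·∇
= -6.76 - 0.5·-2.41
= -6.76 + 1.205
= -5.555

-5.555


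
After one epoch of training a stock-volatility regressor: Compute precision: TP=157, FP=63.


Precision = TP/(TP+FP)
= 157/(157+63)
= 157/220 = 71.36%

71.36%


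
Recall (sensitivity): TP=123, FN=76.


Recall = TP/(TP+FN)
= 123/(123+76)
= 123/199 = 61.81%

61.81%


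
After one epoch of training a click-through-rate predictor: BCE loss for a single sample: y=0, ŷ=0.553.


BCE = -[y·ln(p) + (1-y)·ln(1-p)]
= -0 - 1·ln(1-0.553)
= -ln(0.447) = 0.8052

0.8052


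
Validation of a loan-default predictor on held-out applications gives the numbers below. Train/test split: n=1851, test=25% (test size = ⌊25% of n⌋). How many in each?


Test = ⌊1851·25/100⌋ = 462
Train = 1851 - 462 = 1389

Train: 1389, Test: 462


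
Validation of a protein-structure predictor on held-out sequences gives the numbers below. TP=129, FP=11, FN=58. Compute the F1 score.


Precision = 129/140 = 0.9214
Recall = 129/187 = 0.6898
F1 = 2·P·R/(P+R) = 2·TP/(2·TP+FP+FN) = 258/(258+11+58) = 258/327 = 0.789

0.789


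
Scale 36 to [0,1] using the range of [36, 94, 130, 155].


min=36, max=155
(36-36)/(155-36) = 0/119 = 0.0

0.0


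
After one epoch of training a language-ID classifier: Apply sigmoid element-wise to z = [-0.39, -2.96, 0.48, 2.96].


σ(-0.39) = 1/(1+e^0.39) = 0.4037
σ(-2.96) = 1/(1+e^2.96) = 0.0493
σ(0.48) = 1/(1+e^-0.48) = 0.6177
σ(2.96) = 1/(1+e^-2.96) = 0.9507
result = [0.4037, 0.0493, 0.6177, 0.9507]

[0.4037, 0.0493, 0.6177, 0.9507]


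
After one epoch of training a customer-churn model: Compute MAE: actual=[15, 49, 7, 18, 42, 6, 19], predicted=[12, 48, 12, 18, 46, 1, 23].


Absolute errors: |15-12|=3, |49-48|=1, |7-12|=5, |18-18|=0, |42-46|=4, |6-1|=5, |19-23|=4
Sum = 22
MAE = 22/7 = 22/7

22/7


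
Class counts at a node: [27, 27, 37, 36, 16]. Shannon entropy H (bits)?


Probabilities: [27/143, 27/143, 37/143, 36/143, 16/143] ≈ [0.1888, 0.1888, 0.2587, 0.2517, 0.1119]
H = -((27/143)·log₂(27/143) + (27/143)·log₂(27/143) + (37/143)·log₂(37/143) + (36/143)·log₂(36/143) + (16/143)·log₂(16/143))
  = 2.2673 bits

2.2673 bits


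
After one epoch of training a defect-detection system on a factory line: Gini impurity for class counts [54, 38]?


Probabilities: [54/92, 38/92] ≈ [0.587, 0.413]
Σpᵢ² = (2916 + 1444)/92² = 4360/8464
Gini = 1 - Σpᵢ² = 1 - 4360/8464 = 0.4849

0.4849


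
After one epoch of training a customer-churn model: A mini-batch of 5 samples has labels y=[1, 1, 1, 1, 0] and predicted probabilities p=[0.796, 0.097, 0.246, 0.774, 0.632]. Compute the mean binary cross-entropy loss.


L[0] = -ln(0.796) = 0.2282
L[1] = -ln(0.097) = 2.333
L[2] = -ln(0.246) = 1.4024
L[3] = -ln(0.774) = 0.2562
L[4] = -ln(1-0.632) = -ln(0.368) = 0.9997
mean = (0.2282 + 2.333 + 1.4024 + 0.2562 + 0.9997)/5 = 1.0439

1.0439


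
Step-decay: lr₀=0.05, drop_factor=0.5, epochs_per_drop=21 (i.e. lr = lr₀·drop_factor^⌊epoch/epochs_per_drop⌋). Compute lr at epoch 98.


n_drops = ⌊98/21⌋ = 4
lr = 0.05·0.5^4 = 0.05·0.0625 = 0.003125

0.003125


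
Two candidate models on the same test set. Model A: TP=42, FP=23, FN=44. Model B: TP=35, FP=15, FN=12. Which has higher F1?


Model A: P=42/65=0.6462, R=42/86=0.4884, F1=2PR/(P+R)=2TP/(2TP+FP+FN)=84/151=0.5563
Model B: P=35/50=0.7, R=35/47=0.7447, F1=2PR/(P+R)=2TP/(2TP+FP+FN)=70/97=0.7216
0.5563 < 0.7216 → Model B

Model B


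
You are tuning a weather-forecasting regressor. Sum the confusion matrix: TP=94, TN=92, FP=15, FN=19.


Total = TP + TN + FP + FN
= 94 + 92 + 15 + 19
= 220
(Predicted positive: 109, predicted negative: 111)

220
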